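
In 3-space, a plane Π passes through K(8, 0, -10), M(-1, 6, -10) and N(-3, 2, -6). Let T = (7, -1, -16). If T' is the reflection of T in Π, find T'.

KM = (-9, 6, 0), KN = (-11, 2, 4); a normal to Π is KM × KN = (24, 36, 48).
Using K: Π has equation 24x + 36y + 48z = -288.
λ = (n·T − d)/|n|² = (-636 − (-288))/4176 = -1/12.
Reflection = T − 2λn = (7, -1, -16) − (-1/6)·(24, 36, 48) = (11, 5, -8).

(11, 5, -8)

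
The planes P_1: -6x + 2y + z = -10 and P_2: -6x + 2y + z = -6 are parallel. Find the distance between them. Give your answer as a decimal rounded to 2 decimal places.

0.62

Same normal n = (-6, 2, 1) with |n| = √41; distance = |-10 − (-6)| / |n| = 4/√41 ≈ 0.62.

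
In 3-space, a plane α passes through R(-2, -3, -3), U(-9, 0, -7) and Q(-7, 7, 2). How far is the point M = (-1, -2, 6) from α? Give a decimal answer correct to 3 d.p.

RU = (-7, 3, -4), RQ = (-5, 10, 5); a normal to α is RU × RQ = (55, 55, -55).
Using R: α has equation 55x + 55y - 55z = -110.
n·M − d = (55)·(-1) + (55)·(-2) + (-55)·(6) − (-110) = -385; |n| = √9075.
Distance = |-385| / √9075 = 385/√9075 ≈ 4.041.

4.041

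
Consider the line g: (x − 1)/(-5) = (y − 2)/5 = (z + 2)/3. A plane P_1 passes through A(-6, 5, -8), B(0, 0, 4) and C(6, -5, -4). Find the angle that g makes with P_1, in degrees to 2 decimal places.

g has direction (-5, 5, 3) through (1, 2, -2).
AB = (6, -5, 12), AC = (12, -10, 4); a normal to P_1 is AB × AC = (100, 120, 0).
Using A: P_1 has equation 100x + 120y = 0.
sin θ = |n·v| / (|n||v|) = |100| / (√24400 · √59) = 0.08334.
θ ≈ 4.78°.

4.78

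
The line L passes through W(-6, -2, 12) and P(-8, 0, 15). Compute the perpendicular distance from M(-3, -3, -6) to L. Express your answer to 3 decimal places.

10.387

A direction vector for L is P − W = (-2, 2, 3).
Taking (-6, -2, 12) on L with direction v = (-2, 2, 3): w = M − (-6, -2, 12) = (3, -1, -18), and w × v = (33, 27, 4).
Distance = |w × v| / |v| = √1834 / √17 ≈ 10.387.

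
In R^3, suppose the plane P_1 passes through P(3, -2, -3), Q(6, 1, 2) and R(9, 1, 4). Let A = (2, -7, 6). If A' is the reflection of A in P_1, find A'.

PQ = (3, 3, 5), PR = (6, 3, 7); a normal to P_1 is PQ × PR = (6, 9, -9).
Using P: P_1 has equation 6x + 9y - 9z = 27.
λ = (n·A − d)/|n|² = (-105 − 27)/198 = -2/3.
Reflection = A − 2λn = (2, -7, 6) − (-4/3)·(6, 9, -9) = (10, 5, -6).

(10, 5, -6)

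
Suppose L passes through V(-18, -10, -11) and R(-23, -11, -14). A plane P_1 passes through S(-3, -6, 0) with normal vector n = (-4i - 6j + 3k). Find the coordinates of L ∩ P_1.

A direction vector for L is R − V = (-5, -1, -3).
P_1: n·r = n·S gives -4x - 6y + 3z = 48.
Substitute r = (-18, -10, -11) + t(-5, -1, -3) into the plane: 99 + 17t = 48, so t = -3.
Intersection: (-18, -10, -11) + (-3)·(-5, -1, -3) = (-3, -7, -2).

(-3, -7, -2)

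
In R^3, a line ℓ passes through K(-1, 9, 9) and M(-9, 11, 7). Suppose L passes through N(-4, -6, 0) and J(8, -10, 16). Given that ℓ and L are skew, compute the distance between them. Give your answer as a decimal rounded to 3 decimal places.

15.920

A direction vector for ℓ is M − K = (-8, 2, -2).
A direction vector for L is J − N = (12, -4, 16).
Common perpendicular direction n = (-8, 2, -2) × (12, -4, 16) = (24, 104, 8).
With w = (-4, -6, 0) − (-1, 9, 9) = (-3, -15, -9), w · n = -1704.
Distance = |w · n| / |n| = |-1704| / √11456 ≈ 15.920.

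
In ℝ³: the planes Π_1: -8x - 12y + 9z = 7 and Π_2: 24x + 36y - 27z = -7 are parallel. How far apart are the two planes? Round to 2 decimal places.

0.27

Rescale Π_2 by 1/(-3): -8x - 12y + 9z = 7/3. Then distance = |7 − (7/3)| / √289 ≈ 0.27.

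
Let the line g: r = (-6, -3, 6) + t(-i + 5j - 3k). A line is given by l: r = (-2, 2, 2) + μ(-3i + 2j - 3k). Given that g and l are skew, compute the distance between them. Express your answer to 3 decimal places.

3.430

Common perpendicular direction n = (-1, 5, -3) × (-3, 2, -3) = (-9, 6, 13).
With w = (-2, 2, 2) − (-6, -3, 6) = (4, 5, -4), w · n = -58.
Distance = |w · n| / |n| = |-58| / √286 ≈ 3.430.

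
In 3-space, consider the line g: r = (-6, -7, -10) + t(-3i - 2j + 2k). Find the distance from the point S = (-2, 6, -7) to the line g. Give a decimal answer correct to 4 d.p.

11.5657

Taking (-6, -7, -10) on g with direction v = (-3, -2, 2): w = S − (-6, -7, -10) = (4, 13, 3), and w × v = (32, -17, 31).
Distance = |w × v| / |v| = √2274 / √17 ≈ 11.5657.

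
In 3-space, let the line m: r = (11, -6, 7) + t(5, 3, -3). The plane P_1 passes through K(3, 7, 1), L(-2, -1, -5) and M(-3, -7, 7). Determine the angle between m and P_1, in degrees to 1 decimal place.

32.7

KL = (-5, -8, -6), KM = (-6, -14, 6); a normal to P_1 is KL × KM = (-132, 66, 22).
Using K: P_1 has equation -132x + 66y + 22z = 88.
sin θ = |n·v| / (|n||v|) = |-528| / (√22264 · √43) = 0.53963.
θ ≈ 32.7°.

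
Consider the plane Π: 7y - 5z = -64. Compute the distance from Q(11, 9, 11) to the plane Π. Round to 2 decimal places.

8.37

n·Q − d = (0)·(11) + (7)·(9) + (-5)·(11) − (-64) = 72; |n| = √74.
Distance = |72| / √74 = 72/√74 ≈ 8.37.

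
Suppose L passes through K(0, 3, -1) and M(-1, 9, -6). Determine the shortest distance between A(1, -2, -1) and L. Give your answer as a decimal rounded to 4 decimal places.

3.2404

A direction vector for L is M − K = (-1, 6, -5).
Taking (0, 3, -1) on L with direction v = (-1, 6, -5): w = A − (0, 3, -1) = (1, -5, 0), and w × v = (25, 5, 1).
Distance = |w × v| / |v| = √651 / √62 ≈ 3.2404.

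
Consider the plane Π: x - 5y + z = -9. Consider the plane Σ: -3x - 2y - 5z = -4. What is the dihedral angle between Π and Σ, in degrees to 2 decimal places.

86.42

cos θ = |n₁·n₂| / (|n₁||n₂|) = |2| / (√27 · √38).
θ = arccos(0.06244) ≈ 86.42°.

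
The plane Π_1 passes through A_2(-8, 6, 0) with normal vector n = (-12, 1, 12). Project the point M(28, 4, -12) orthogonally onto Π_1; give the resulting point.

Π_1: n·r = n·A_2 gives -12x + y + 12z = 102.
Foot = M − λn with λ = (n·M − d)/|n|² = (-476 − 102)/289 = -2.
Foot = (28, 4, -12) − (-2)·(-12, 1, 12) = (4, 6, 12).

(4, 6, 12)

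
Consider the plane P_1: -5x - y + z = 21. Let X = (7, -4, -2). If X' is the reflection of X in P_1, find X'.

(-13, -8, 2)

λ = (n·X − d)/|n|² = (-33 − 21)/27 = -2.
Reflection = X − 2λn = (7, -4, -2) − (-4)·(-5, -1, 1) = (-13, -8, 2).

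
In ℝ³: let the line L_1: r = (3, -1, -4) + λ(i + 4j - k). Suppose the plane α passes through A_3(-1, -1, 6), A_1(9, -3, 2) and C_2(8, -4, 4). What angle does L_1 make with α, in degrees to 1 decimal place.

A_3A_1 = (10, -2, -4), A_3C_2 = (9, -3, -2); a normal to α is A_3A_1 × A_3C_2 = (-8, -16, -12).
Using A_3: α has equation -8x - 16y - 12z = -48.
sin θ = |n·v| / (|n||v|) = |-60| / (√464 · √18) = 0.65653.
θ ≈ 41.0°.

41.0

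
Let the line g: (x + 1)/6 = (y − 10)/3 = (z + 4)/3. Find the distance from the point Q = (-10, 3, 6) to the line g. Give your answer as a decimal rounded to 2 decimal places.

g has direction (6, 3, 3) through (-1, 10, -4).
Taking (-1, 10, -4) on g with direction v = (6, 3, 3): w = Q − (-1, 10, -4) = (-9, -7, 10), and w × v = (-51, 87, 15).
Distance = |w × v| / |v| = √10395 / √54 ≈ 13.87.

13.87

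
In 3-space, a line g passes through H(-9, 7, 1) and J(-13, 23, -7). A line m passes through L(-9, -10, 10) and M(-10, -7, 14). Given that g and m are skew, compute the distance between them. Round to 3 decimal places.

4.074

A direction vector for g is J − H = (-4, 16, -8).
A direction vector for m is M − L = (-1, 3, 4).
Common perpendicular direction n = (-4, 16, -8) × (-1, 3, 4) = (88, 24, 4).
With w = (-9, -10, 10) − (-9, 7, 1) = (0, -17, 9), w · n = -372.
Distance = |w · n| / |n| = |-372| / √8336 ≈ 4.074.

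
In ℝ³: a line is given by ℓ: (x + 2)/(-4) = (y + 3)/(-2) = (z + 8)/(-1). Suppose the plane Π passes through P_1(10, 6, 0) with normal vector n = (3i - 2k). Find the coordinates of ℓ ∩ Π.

(6, 1, -6)

ℓ has direction (-4, -2, -1) through (-2, -3, -8).
Π: n·r = n·P_1 gives 3x - 2z = 30.
Substitute r = (-2, -3, -8) + t(-4, -2, -1) into the plane: 10 + (-10)t = 30, so t = -2.
Intersection: (-2, -3, -8) + (-2)·(-4, -2, -1) = (6, 1, -6).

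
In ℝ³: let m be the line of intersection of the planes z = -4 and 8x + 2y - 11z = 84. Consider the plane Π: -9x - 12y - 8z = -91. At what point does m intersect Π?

(3, 8, -4)

Direction of m: (0, 0, 1) × (8, 2, -11) = (-2, 8, 0).
A point on m: solving the two plane equations with x = 7 gives (7, -8, -4).
Substitute r = (7, -8, -4) + t(-2, 8, 0) into the plane: 65 + (-78)t = -91, so t = 2.
Intersection: (7, -8, -4) + 2·(-2, 8, 0) = (3, 8, -4).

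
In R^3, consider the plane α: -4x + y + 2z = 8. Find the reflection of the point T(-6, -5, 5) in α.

λ = (n·T − d)/|n|² = (29 − 8)/21 = 1.
Reflection = T − 2λn = (-6, -5, 5) − 2·(-4, 1, 2) = (2, -7, 1).

(2, -7, 1)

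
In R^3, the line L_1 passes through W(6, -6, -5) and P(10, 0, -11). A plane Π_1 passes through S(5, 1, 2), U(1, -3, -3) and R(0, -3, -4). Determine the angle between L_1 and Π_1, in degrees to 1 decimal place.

A direction vector for L_1 is P − W = (4, 6, -6).
SU = (-4, -4, -5), SR = (-5, -4, -6); a normal to Π_1 is SU × SR = (4, 1, -4).
Using S: Π_1 has equation 4x + y - 4z = 13.
sin θ = |n·v| / (|n||v|) = |46| / (√33 · √88) = 0.85361.
θ ≈ 58.6°.

58.6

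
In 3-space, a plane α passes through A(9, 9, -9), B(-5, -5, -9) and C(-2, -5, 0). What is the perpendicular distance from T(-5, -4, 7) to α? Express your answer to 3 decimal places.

4.359

AB = (-14, -14, 0), AC = (-11, -14, 9); a normal to α is AB × AC = (-126, 126, 42).
Using A: α has equation -126x + 126y + 42z = -378.
n·T − d = (-126)·(-5) + (126)·(-4) + (42)·(7) − (-378) = 798; |n| = √33516.
Distance = |798| / √33516 = 798/√33516 ≈ 4.359.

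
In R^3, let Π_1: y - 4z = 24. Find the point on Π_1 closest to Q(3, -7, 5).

(3, -4, -7)

Foot = Q − λn with λ = (n·Q − d)/|n|² = (-27 − 24)/17 = -3.
Foot = (3, -7, 5) − (-3)·(0, 1, -4) = (3, -4, -7).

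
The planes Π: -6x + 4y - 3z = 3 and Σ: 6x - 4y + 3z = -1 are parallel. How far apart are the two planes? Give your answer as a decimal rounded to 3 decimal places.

Rescale Σ by 1/(-1): -6x + 4y - 3z = 1. Then distance = |3 − 1| / √61 ≈ 0.256.

0.256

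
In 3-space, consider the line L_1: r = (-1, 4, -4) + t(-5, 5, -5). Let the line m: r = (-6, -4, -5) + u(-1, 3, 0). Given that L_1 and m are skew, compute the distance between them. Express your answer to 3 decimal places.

Common perpendicular direction n = (-5, 5, -5) × (-1, 3, 0) = (15, 5, -10).
With w = (-6, -4, -5) − (-1, 4, -4) = (-5, -8, -1), w · n = -105.
Distance = |w · n| / |n| = |-105| / √350 ≈ 5.612.

5.612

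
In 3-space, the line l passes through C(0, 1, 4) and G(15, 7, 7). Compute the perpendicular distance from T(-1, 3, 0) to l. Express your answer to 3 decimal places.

A direction vector for l is G − C = (15, 6, 3).
Taking (0, 1, 4) on l with direction v = (15, 6, 3): w = T − (0, 1, 4) = (-1, 2, -4), and w × v = (30, -57, -36).
Distance = |w × v| / |v| = √5445 / √270 ≈ 4.491.

4.491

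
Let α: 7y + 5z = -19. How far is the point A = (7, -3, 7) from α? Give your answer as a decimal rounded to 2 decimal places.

n·A − d = (0)·(7) + (7)·(-3) + (5)·(7) − (-19) = 33; |n| = √74.
Distance = |33| / √74 = 33/√74 ≈ 3.84.

3.84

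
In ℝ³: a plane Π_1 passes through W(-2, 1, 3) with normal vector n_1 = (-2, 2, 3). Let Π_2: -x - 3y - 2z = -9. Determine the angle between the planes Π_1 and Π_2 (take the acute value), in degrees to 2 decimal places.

Π_1: n_1·r = n_1·W gives -2x + 2y + 3z = 15.
cos θ = |n₁·n₂| / (|n₁||n₂|) = |-10| / (√17 · √14).
θ = arccos(0.64820) ≈ 49.59°.

49.59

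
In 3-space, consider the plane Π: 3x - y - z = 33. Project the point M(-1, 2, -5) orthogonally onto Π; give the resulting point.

(8, -1, -8)

Foot = M − λn with λ = (n·M − d)/|n|² = (0 − 33)/11 = -3.
Foot = (-1, 2, -5) − (-3)·(3, -1, -1) = (8, -1, -8).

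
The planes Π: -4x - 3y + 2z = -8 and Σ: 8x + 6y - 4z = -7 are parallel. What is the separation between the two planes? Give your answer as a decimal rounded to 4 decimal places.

Rescale Σ by 1/(-2): -4x - 3y + 2z = 7/2. Then distance = |-8 − (7/2)| / √29 ≈ 2.1355.

2.1355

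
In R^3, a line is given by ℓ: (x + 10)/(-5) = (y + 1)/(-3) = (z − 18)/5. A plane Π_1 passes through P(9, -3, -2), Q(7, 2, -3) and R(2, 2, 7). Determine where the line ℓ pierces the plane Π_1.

(0, 5, 8)

ℓ has direction (-5, -3, 5) through (-10, -1, 18).
PQ = (-2, 5, -1), PR = (-7, 5, 9); a normal to Π_1 is PQ × PR = (50, 25, 25).
Using P: Π_1 has equation 50x + 25y + 25z = 325.
Substitute r = (-10, -1, 18) + t(-5, -3, 5) into the plane: -75 + (-200)t = 325, so t = -2.
Intersection: (-10, -1, 18) + (-2)·(-5, -3, 5) = (0, 5, 8).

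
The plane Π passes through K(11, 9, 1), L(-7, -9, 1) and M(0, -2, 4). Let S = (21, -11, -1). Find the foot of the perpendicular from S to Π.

KL = (-18, -18, 0), KM = (-11, -11, 3); a normal to Π is KL × KM = (-54, 54, 0).
Using K: Π has equation -54x + 54y = -108.
Foot = S − λn with λ = (n·S − d)/|n|² = (-1728 − (-108))/5832 = -5/18.
Foot = (21, -11, -1) − (-5/18)·(-54, 54, 0) = (6, 4, -1).

(6, 4, -1)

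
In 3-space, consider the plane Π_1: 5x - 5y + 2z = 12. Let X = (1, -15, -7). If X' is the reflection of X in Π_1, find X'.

(-9, -5, -11)

λ = (n·X − d)/|n|² = (66 − 12)/54 = 1.
Reflection = X − 2λn = (1, -15, -7) − 2·(5, -5, 2) = (-9, -5, -11).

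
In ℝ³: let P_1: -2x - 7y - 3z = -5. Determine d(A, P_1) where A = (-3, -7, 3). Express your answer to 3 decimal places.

n·A − d = (-2)·(-3) + (-7)·(-7) + (-3)·(3) − (-5) = 51; |n| = √62.
Distance = |51| / √62 = 51/√62 ≈ 6.477.

6.477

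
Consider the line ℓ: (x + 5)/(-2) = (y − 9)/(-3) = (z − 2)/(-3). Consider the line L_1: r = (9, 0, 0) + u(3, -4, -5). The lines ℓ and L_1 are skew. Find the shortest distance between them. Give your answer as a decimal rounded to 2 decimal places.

ℓ has direction (-2, -3, -3) through (-5, 9, 2).
Common perpendicular direction n = (-2, -3, -3) × (3, -4, -5) = (3, -19, 17).
With w = (9, 0, 0) − (-5, 9, 2) = (14, -9, -2), w · n = 179.
Distance = |w · n| / |n| = |179| / √659 ≈ 6.97.

6.97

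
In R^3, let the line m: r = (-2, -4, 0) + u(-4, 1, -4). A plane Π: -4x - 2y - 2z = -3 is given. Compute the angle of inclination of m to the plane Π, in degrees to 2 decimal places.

sin θ = |n·v| / (|n||v|) = |22| / (√24 · √33) = 0.78174.
θ ≈ 51.42°.

51.42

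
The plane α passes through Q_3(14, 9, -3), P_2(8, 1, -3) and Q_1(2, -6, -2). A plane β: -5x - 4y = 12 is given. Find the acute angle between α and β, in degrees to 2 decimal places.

77.63

Q_3P_2 = (-6, -8, 0), Q_3Q_1 = (-12, -15, 1); a normal to α is Q_3P_2 × Q_3Q_1 = (-8, 6, -6).
Using Q_3: α has equation -8x + 6y - 6z = -40.
cos θ = |n₁·n₂| / (|n₁||n₂|) = |16| / (√136 · √41).
θ = arccos(0.21427) ≈ 77.63°.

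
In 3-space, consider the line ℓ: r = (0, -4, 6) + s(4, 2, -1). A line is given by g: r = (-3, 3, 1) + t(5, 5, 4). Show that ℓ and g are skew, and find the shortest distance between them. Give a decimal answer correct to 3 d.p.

8.857

Common perpendicular direction n = (4, 2, -1) × (5, 5, 4) = (13, -21, 10).
With w = (-3, 3, 1) − (0, -4, 6) = (-3, 7, -5), w · n = -236.
Since n ≠ 0 the lines are not parallel, and w · n = -236 ≠ 0 so they do not intersect; hence they are skew.
Distance = |w · n| / |n| = |-236| / √710 ≈ 8.857.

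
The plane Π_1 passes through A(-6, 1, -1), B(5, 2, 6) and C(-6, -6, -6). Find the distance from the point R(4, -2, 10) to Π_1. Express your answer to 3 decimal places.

5.481

AB = (11, 1, 7), AC = (0, -7, -5); a normal to Π_1 is AB × AC = (44, 55, -77).
Using A: Π_1 has equation 44x + 55y - 77z = -132.
n·R − d = (44)·(4) + (55)·(-2) + (-77)·(10) − (-132) = -572; |n| = √10890.
Distance = |-572| / √10890 = 572/√10890 ≈ 5.481.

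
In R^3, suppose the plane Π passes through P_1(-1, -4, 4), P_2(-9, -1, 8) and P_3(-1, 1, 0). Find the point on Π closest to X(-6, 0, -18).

P_1P_2 = (-8, 3, 4), P_1P_3 = (0, 5, -4); a normal to Π is P_1P_2 × P_1P_3 = (-32, -32, -40).
Using P_1: Π has equation -32x - 32y - 40z = 0.
Foot = X − λn with λ = (n·X − d)/|n|² = (912 − 0)/3648 = 1/4.
Foot = (-6, 0, -18) − (1/4)·(-32, -32, -40) = (2, 8, -8).

(2, 8, -8)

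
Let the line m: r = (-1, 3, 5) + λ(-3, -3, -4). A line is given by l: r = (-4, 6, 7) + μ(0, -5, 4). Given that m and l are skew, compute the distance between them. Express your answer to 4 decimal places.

4.3405

Common perpendicular direction n = (-3, -3, -4) × (0, -5, 4) = (-32, 12, 15).
With w = (-4, 6, 7) − (-1, 3, 5) = (-3, 3, 2), w · n = 162.
Distance = |w · n| / |n| = |162| / √1393 ≈ 4.3405.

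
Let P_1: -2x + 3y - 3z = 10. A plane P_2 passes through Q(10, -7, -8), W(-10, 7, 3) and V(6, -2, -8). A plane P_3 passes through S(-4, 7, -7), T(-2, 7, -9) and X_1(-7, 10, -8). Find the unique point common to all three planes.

QW = (-20, 14, 11), QV = (-4, 5, 0); a normal to P_2 is QW × QV = (-55, -44, -44).
Using Q: P_2 has equation -55x - 44y - 44z = 110.
ST = (2, 0, -2), SX_1 = (-3, 3, -1); a normal to P_3 is ST × SX_1 = (6, 8, 6).
Using S: P_3 has equation 6x + 8y + 6z = -10.
Solving the 3×3 linear system -2x + 3y - 3z = 10, -55x - 44y - 44z = 110, 6x + 8y + 6z = -10 (e.g. by elimination or Cramer's rule, determinant = 550) gives (-2, 1, -1).

(-2, 1, -1)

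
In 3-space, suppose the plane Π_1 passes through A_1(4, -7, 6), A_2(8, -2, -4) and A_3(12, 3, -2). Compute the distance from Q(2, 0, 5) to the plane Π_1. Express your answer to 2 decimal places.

5.93

A_1A_2 = (4, 5, -10), A_1A_3 = (8, 10, -8); a normal to Π_1 is A_1A_2 × A_1A_3 = (60, -48, 0).
Using A_1: Π_1 has equation 60x - 48y = 576.
n·Q − d = (60)·(2) + (-48)·(0) + (0)·(5) − 576 = -456; |n| = √5904.
Distance = |-456| / √5904 = 456/√5904 ≈ 5.93.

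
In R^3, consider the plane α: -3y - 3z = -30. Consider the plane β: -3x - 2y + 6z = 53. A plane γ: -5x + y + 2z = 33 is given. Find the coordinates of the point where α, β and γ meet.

(-3, 2, 8)

Solving the 3×3 linear system -3y - 3z = -30, -3x - 2y + 6z = 53, -5x + y + 2z = 33 (e.g. by elimination or Cramer's rule, determinant = 111) gives (-3, 2, 8).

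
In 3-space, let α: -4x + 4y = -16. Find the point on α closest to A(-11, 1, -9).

Foot = A − λn with λ = (n·A − d)/|n|² = (48 − (-16))/32 = 2.
Foot = (-11, 1, -9) − 2·(-4, 4, 0) = (-3, -7, -9).

(-3, -7, -9)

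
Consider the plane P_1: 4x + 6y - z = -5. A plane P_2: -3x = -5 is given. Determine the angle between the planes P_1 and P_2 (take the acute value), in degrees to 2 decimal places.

cos θ = |n₁·n₂| / (|n₁||n₂|) = |-12| / (√53 · √9).
θ = arccos(0.54944) ≈ 56.67°.

56.67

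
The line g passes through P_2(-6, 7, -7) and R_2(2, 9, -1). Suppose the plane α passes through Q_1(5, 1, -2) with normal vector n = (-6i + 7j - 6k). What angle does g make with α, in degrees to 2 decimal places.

38.61

A direction vector for g is R_2 − P_2 = (8, 2, 6).
α: n·r = n·Q_1 gives -6x + 7y - 6z = -11.
sin θ = |n·v| / (|n||v|) = |-70| / (√121 · √104) = 0.62401.
θ ≈ 38.61°.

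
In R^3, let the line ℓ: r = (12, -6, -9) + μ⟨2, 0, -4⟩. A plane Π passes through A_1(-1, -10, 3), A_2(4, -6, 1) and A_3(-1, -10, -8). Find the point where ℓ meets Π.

(4, -6, 7)

A_1A_2 = (5, 4, -2), A_1A_3 = (0, 0, -11); a normal to Π is A_1A_2 × A_1A_3 = (-44, 55, 0).
Using A_1: Π has equation -44x + 55y = -506.
Substitute r = (12, -6, -9) + t(2, 0, -4) into the plane: -858 + (-88)t = -506, so t = -4.
Intersection: (12, -6, -9) + (-4)·(2, 0, -4) = (4, -6, 7).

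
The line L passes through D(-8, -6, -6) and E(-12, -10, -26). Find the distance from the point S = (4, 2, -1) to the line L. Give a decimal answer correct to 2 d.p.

A direction vector for L is E − D = (-4, -4, -20).
Taking (-8, -6, -6) on L with direction v = (-4, -4, -20): w = S − (-8, -6, -6) = (12, 8, 5), and w × v = (-140, 220, -16).
Distance = |w × v| / |v| = √68256 / √432 ≈ 12.57.

12.57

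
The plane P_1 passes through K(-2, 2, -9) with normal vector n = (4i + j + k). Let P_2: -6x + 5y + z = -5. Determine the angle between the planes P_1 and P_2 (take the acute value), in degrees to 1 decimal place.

57.4

P_1: n·r = n·K gives 4x + y + z = -15.
cos θ = |n₁·n₂| / (|n₁||n₂|) = |-18| / (√18 · √62).
θ = arccos(0.53882) ≈ 57.4°.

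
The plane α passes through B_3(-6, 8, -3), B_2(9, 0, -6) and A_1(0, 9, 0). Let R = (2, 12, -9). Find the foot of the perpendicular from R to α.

(0, 6, -3)

B_3B_2 = (15, -8, -3), B_3A_1 = (6, 1, 3); a normal to α is B_3B_2 × B_3A_1 = (-21, -63, 63).
Using B_3: α has equation -21x - 63y + 63z = -567.
Foot = R − λn with λ = (n·R − d)/|n|² = (-1365 − (-567))/8379 = -2/21.
Foot = (2, 12, -9) − (-2/21)·(-21, -63, 63) = (0, 6, -3).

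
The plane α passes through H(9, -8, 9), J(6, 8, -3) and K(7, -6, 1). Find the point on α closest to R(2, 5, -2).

(6, 5, -3)

HJ = (-3, 16, -12), HK = (-2, 2, -8); a normal to α is HJ × HK = (-104, 0, 26).
Using H: α has equation -104x + 26z = -702.
Foot = R − λn with λ = (n·R − d)/|n|² = (-260 − (-702))/11492 = 1/26.
Foot = (2, 5, -2) − (1/26)·(-104, 0, 26) = (6, 5, -3).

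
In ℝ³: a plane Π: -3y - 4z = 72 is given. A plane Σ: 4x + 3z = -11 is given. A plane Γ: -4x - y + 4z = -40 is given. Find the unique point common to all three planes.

Solving the 3×3 linear system -3y - 4z = 72, 4x + 3z = -11, -4x - y + 4z = -40 (e.g. by elimination or Cramer's rule, determinant = 100) gives (4, -12, -9).

(4, -12, -9)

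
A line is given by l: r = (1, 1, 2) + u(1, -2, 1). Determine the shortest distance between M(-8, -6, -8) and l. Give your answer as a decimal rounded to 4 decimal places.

Taking (1, 1, 2) on l with direction v = (1, -2, 1): w = M − (1, 1, 2) = (-9, -7, -10), and w × v = (-27, -1, 25).
Distance = |w × v| / |v| = √1355 / √6 ≈ 15.0278.

15.0278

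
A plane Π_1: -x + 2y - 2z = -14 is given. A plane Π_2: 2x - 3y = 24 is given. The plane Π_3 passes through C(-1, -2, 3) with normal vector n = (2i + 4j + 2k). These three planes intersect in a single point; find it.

(6, -4, 0)

Π_3: n·r = n·C gives 2x + 4y + 2z = -4.
Solving the 3×3 linear system -x + 2y - 2z = -14, 2x - 3y = 24, 2x + 4y + 2z = -4 (e.g. by elimination or Cramer's rule, determinant = -30) gives (6, -4, 0).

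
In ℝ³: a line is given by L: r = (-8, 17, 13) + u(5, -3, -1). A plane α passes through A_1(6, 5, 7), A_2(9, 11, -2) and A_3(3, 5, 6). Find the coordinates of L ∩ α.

(12, 5, 9)

A_1A_2 = (3, 6, -9), A_1A_3 = (-3, 0, -1); a normal to α is A_1A_2 × A_1A_3 = (-6, 30, 18).
Using A_1: α has equation -6x + 30y + 18z = 240.
Substitute r = (-8, 17, 13) + t(5, -3, -1) into the plane: 792 + (-138)t = 240, so t = 4.
Intersection: (-8, 17, 13) + 4·(5, -3, -1) = (12, 5, 9).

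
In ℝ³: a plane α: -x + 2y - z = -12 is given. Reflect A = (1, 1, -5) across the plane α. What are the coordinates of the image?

(7, -11, 1)

λ = (n·A − d)/|n|² = (6 − (-12))/6 = 3.
Reflection = A − 2λn = (1, 1, -5) − 6·(-1, 2, -1) = (7, -11, 1).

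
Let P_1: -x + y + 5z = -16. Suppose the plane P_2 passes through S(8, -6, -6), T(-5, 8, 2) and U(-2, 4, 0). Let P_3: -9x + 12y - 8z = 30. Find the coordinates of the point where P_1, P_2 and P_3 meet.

(6, 5, -3)

ST = (-13, 14, 8), SU = (-10, 10, 6); a normal to P_2 is ST × SU = (4, -2, 10).
Using S: P_2 has equation 4x - 2y + 10z = -16.
Solving the 3×3 linear system -x + y + 5z = -16, 4x - 2y + 10z = -16, -9x + 12y - 8z = 30 (e.g. by elimination or Cramer's rule, determinant = 196) gives (6, 5, -3).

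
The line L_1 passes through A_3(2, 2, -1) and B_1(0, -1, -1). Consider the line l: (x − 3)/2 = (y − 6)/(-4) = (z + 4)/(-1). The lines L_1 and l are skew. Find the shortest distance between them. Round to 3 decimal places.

A direction vector for L_1 is B_1 − A_3 = (-2, -3, 0).
l has direction (2, -4, -1) through (3, 6, -4).
Common perpendicular direction n = (-2, -3, 0) × (2, -4, -1) = (3, -2, 14).
With w = (3, 6, -4) − (2, 2, -1) = (1, 4, -3), w · n = -47.
Distance = |w · n| / |n| = |-47| / √209 ≈ 3.251.

3.251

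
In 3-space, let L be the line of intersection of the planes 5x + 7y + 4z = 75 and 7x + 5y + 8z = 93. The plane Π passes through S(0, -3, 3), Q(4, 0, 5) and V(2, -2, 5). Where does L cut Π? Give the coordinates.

Direction of L: (5, 7, 4) × (7, 5, 8) = (36, -12, -24).
A point on L: solving the two plane equations with x = 13 gives (13, 2, -1).
SQ = (4, 3, 2), SV = (2, 1, 2); a normal to Π is SQ × SV = (4, -4, -2).
Using S: Π has equation 4x - 4y - 2z = 6.
Substitute r = (13, 2, -1) + t(36, -12, -24) into the plane: 46 + 240t = 6, so t = -1/6.
Intersection: (13, 2, -1) + (-1/6)·(36, -12, -24) = (7, 4, 3).

(7, 4, 3)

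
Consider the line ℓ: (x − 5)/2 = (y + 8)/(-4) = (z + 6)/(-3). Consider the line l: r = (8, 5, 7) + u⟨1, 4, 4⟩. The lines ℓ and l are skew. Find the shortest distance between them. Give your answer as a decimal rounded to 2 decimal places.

ℓ has direction (2, -4, -3) through (5, -8, -6).
Common perpendicular direction n = (2, -4, -3) × (1, 4, 4) = (-4, -11, 12).
With w = (8, 5, 7) − (5, -8, -6) = (3, 13, 13), w · n = 1.
Distance = |w · n| / |n| = |1| / √281 ≈ 0.06.

0.06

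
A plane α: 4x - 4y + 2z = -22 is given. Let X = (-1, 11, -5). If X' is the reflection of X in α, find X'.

λ = (n·X − d)/|n|² = (-58 − (-22))/36 = -1.
Reflection = X − 2λn = (-1, 11, -5) − (-2)·(4, -4, 2) = (7, 3, -1).

(7, 3, -1)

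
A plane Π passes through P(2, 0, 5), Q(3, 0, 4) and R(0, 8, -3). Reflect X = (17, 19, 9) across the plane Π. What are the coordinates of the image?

PQ = (1, 0, -1), PR = (-2, 8, -8); a normal to Π is PQ × PR = (8, 10, 8).
Using P: Π has equation 8x + 10y + 8z = 56.
λ = (n·X − d)/|n|² = (398 − 56)/228 = 3/2.
Reflection = X − 2λn = (17, 19, 9) − 3·(8, 10, 8) = (-7, -11, -15).

(-7, -11, -15)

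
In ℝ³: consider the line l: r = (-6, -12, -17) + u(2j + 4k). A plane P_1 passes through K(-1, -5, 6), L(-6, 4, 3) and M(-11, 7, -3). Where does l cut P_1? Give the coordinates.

(-6, -4, -1)

KL = (-5, 9, -3), KM = (-10, 12, -9); a normal to P_1 is KL × KM = (-45, -15, 30).
Using K: P_1 has equation -45x - 15y + 30z = 300.
Substitute r = (-6, -12, -17) + t(0, 2, 4) into the plane: -60 + 90t = 300, so t = 4.
Intersection: (-6, -12, -17) + 4·(0, 2, 4) = (-6, -4, -1).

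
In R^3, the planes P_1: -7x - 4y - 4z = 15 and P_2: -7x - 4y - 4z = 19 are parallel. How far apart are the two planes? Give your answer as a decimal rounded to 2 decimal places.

Same normal n = (-7, -4, -4) with |n| = √81; distance = |15 − 19| / |n| = 4/√81 ≈ 0.44.

0.44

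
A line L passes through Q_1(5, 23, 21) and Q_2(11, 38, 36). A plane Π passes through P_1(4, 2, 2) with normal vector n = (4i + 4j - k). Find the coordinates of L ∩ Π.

A direction vector for L is Q_2 − Q_1 = (6, 15, 15).
Π: n·r = n·P_1 gives 4x + 4y - z = 22.
Substitute r = (5, 23, 21) + t(6, 15, 15) into the plane: 91 + 69t = 22, so t = -1.
Intersection: (5, 23, 21) + (-1)·(6, 15, 15) = (-1, 8, 6).

(-1, 8, 6)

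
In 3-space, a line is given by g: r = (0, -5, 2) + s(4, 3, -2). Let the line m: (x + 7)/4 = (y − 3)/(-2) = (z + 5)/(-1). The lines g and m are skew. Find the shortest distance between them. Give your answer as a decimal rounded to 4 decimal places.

m has direction (4, -2, -1) through (-7, 3, -5).
Common perpendicular direction n = (4, 3, -2) × (4, -2, -1) = (-7, -4, -20).
With w = (-7, 3, -5) − (0, -5, 2) = (-7, 8, -7), w · n = 157.
Distance = |w · n| / |n| = |157| / √465 ≈ 7.2807.

7.2807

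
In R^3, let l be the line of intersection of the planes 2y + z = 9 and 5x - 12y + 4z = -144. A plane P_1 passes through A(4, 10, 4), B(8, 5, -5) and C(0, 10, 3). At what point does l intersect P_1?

(-8, 7, -5)

Direction of l: (0, 2, 1) × (5, -12, 4) = (20, 5, -10).
A point on l: solving the two plane equations with x = -12 gives (-12, 6, -3).
AB = (4, -5, -9), AC = (-4, 0, -1); a normal to P_1 is AB × AC = (5, 40, -20).
Using A: P_1 has equation 5x + 40y - 20z = 340.
Substitute r = (-12, 6, -3) + t(20, 5, -10) into the plane: 240 + 500t = 340, so t = 1/5.
Intersection: (-12, 6, -3) + (1/5)·(20, 5, -10) = (-8, 7, -5).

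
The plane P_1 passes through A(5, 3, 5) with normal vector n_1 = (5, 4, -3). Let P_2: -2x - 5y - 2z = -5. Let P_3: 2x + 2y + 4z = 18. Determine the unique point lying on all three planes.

(8, -3, 2)

P_1: n_1·r = n_1·A gives 5x + 4y - 3z = 22.
Solving the 3×3 linear system 5x + 4y - 3z = 22, -2x - 5y - 2z = -5, 2x + 2y + 4z = 18 (e.g. by elimination or Cramer's rule, determinant = -82) gives (8, -3, 2).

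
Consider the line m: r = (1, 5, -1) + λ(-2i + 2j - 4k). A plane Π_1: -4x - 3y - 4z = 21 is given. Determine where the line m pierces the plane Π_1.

(-3, 9, -9)

Substitute r = (1, 5, -1) + t(-2, 2, -4) into the plane: -15 + 18t = 21, so t = 2.
Intersection: (1, 5, -1) + 2·(-2, 2, -4) = (-3, 9, -9).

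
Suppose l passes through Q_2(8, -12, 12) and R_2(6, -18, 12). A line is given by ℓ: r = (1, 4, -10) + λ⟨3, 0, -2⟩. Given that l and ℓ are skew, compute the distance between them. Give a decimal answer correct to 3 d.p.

24.727

A direction vector for l is R_2 − Q_2 = (-2, -6, 0).
Common perpendicular direction n = (-2, -6, 0) × (3, 0, -2) = (12, -4, 18).
With w = (1, 4, -10) − (8, -12, 12) = (-7, 16, -22), w · n = -544.
Distance = |w · n| / |n| = |-544| / √484 ≈ 24.727.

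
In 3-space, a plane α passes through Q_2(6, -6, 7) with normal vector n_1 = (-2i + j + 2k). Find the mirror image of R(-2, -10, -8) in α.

(-10, -6, 0)

α: n_1·r = n_1·Q_2 gives -2x + y + 2z = -4.
λ = (n·R − d)/|n|² = (-22 − (-4))/9 = -2.
Reflection = R − 2λn = (-2, -10, -8) − (-4)·(-2, 1, 2) = (-10, -6, 0).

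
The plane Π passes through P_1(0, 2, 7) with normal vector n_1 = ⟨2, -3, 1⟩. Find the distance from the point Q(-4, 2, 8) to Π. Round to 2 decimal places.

1.87

Π: n_1·r = n_1·P_1 gives 2x - 3y + z = 1.
n·Q − d = (2)·(-4) + (-3)·(2) + (1)·(8) − 1 = -7; |n| = √14.
Distance = |-7| / √14 = 7/√14 ≈ 1.87.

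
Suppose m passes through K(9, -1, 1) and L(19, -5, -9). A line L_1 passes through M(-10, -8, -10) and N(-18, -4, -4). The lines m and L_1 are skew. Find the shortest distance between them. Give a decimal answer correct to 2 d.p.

19.83

A direction vector for m is L − K = (10, -4, -10).
A direction vector for L_1 is N − M = (-8, 4, 6).
Common perpendicular direction n = (10, -4, -10) × (-8, 4, 6) = (16, 20, 8).
With w = (-10, -8, -10) − (9, -1, 1) = (-19, -7, -11), w · n = -532.
Distance = |w · n| / |n| = |-532| / √720 ≈ 19.83.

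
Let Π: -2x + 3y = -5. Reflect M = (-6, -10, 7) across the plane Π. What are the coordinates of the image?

λ = (n·M − d)/|n|² = (-18 − (-5))/13 = -1.
Reflection = M − 2λn = (-6, -10, 7) − (-2)·(-2, 3, 0) = (-10, -4, 7).

(-10, -4, 7)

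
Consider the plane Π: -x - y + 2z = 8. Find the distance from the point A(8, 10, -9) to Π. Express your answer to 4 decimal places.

n·A − d = (-1)·(8) + (-1)·(10) + (2)·(-9) − 8 = -44; |n| = √6.
Distance = |-44| / √6 = 44/√6 ≈ 17.9629.

17.9629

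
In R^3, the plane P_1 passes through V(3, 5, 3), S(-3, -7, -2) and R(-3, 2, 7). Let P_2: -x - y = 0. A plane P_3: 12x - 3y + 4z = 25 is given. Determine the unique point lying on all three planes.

(3, -3, -5)

VS = (-6, -12, -5), VR = (-6, -3, 4); a normal to P_1 is VS × VR = (-63, 54, -54).
Using V: P_1 has equation -63x + 54y - 54z = -81.
Solving the 3×3 linear system -63x + 54y - 54z = -81, -x - y = 0, 12x - 3y + 4z = 25 (e.g. by elimination or Cramer's rule, determinant = -342) gives (3, -3, -5).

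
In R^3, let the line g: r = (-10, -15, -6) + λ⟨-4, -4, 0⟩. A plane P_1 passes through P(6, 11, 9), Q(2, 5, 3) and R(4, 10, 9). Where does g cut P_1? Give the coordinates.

PQ = (-4, -6, -6), PR = (-2, -1, 0); a normal to P_1 is PQ × PR = (-6, 12, -8).
Using P: P_1 has equation -6x + 12y - 8z = 24.
Substitute r = (-10, -15, -6) + t(-4, -4, 0) into the plane: -72 + (-24)t = 24, so t = -4.
Intersection: (-10, -15, -6) + (-4)·(-4, -4, 0) = (6, 1, -6).

(6, 1, -6)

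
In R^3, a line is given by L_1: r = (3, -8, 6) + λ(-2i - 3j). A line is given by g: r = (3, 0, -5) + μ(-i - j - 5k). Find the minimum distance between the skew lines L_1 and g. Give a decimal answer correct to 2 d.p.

Common perpendicular direction n = (-2, -3, 0) × (-1, -1, -5) = (15, -10, -1).
With w = (3, 0, -5) − (3, -8, 6) = (0, 8, -11), w · n = -69.
Distance = |w · n| / |n| = |-69| / √326 ≈ 3.82.

3.82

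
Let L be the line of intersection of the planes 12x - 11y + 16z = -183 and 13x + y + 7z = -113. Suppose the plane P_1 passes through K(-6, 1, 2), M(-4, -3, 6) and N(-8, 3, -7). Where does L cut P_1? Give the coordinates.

(-8, 5, -2)

Direction of L: (12, -11, 16) × (13, 1, 7) = (-93, 124, 155).
A point on L: solving the two plane equations with x = -2 gives (-2, -3, -12).
KM = (2, -4, 4), KN = (-2, 2, -9); a normal to P_1 is KM × KN = (28, 10, -4).
Using K: P_1 has equation 28x + 10y - 4z = -166.
Substitute r = (-2, -3, -12) + t(-93, 124, 155) into the plane: -38 + (-1984)t = -166, so t = 2/31.
Intersection: (-2, -3, -12) + (2/31)·(-93, 124, 155) = (-8, 5, -2).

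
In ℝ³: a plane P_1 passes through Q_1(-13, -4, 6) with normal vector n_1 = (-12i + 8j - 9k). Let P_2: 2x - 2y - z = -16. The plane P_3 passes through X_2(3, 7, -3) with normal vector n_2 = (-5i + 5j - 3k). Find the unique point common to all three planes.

P_1: n_1·r = n_1·Q_1 gives -12x + 8y - 9z = 70.
P_3: n_2·r = n_2·X_2 gives -5x + 5y - 3z = 29.
Solving the 3×3 linear system -12x + 8y - 9z = 70, 2x - 2y - z = -16, -5x + 5y - 3z = 29 (e.g. by elimination or Cramer's rule, determinant = -44) gives (-8, -1, 2).

(-8, -1, 2)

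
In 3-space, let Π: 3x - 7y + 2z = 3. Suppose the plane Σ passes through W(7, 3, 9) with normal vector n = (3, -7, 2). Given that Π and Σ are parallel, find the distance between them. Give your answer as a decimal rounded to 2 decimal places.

1.91

Σ: n·r = n·W gives 3x - 7y + 2z = 18.
Same normal n = (3, -7, 2) with |n| = √62; distance = |3 − 18| / |n| = 15/√62 ≈ 1.91.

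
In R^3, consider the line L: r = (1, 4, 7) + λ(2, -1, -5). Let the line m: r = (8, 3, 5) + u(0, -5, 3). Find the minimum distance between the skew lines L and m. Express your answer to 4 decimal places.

Common perpendicular direction n = (2, -1, -5) × (0, -5, 3) = (-28, -6, -10).
With w = (8, 3, 5) − (1, 4, 7) = (7, -1, -2), w · n = -170.
Distance = |w · n| / |n| = |-170| / √920 ≈ 5.6047.

5.6047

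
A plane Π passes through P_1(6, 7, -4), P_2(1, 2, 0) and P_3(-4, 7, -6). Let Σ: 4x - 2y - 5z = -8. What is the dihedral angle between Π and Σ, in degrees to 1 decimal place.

35.5

P_1P_2 = (-5, -5, 4), P_1P_3 = (-10, 0, -2); a normal to Π is P_1P_2 × P_1P_3 = (10, -50, -50).
Using P_1: Π has equation 10x - 50y - 50z = -90.
cos θ = |n₁·n₂| / (|n₁||n₂|) = |390| / (√5100 · √45).
θ = arccos(0.81409) ≈ 35.5°.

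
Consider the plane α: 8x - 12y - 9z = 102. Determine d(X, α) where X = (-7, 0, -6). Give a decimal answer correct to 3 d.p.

n·X − d = (8)·(-7) + (-12)·(0) + (-9)·(-6) − 102 = -104; |n| = √289.
Distance = |-104| / √289 = 104/√289 ≈ 6.118.

6.118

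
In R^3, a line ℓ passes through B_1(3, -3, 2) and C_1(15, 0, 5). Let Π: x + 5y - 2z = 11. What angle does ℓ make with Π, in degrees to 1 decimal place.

17.5

A direction vector for ℓ is C_1 − B_1 = (12, 3, 3).
sin θ = |n·v| / (|n||v|) = |21| / (√30 · √162) = 0.30123.
θ ≈ 17.5°.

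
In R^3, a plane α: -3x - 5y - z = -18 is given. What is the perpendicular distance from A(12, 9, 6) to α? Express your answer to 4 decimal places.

n·A − d = (-3)·(12) + (-5)·(9) + (-1)·(6) − (-18) = -69; |n| = √35.
Distance = |-69| / √35 = 69/√35 ≈ 11.6631.

11.6631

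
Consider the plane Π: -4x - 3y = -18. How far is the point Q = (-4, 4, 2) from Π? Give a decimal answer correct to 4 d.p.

n·Q − d = (-4)·(-4) + (-3)·(4) + (0)·(2) − (-18) = 22; |n| = √25.
Distance = |22| / √25 = 22/√25 ≈ 4.4000.

4.4000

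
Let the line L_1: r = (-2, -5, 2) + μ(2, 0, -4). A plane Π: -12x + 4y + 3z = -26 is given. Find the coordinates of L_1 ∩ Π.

(0, -5, -2)

Substitute r = (-2, -5, 2) + t(2, 0, -4) into the plane: 10 + (-36)t = -26, so t = 1.
Intersection: (-2, -5, 2) + 1·(2, 0, -4) = (0, -5, -2).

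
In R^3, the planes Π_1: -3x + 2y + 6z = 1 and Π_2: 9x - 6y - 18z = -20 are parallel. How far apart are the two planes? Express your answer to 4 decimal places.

Rescale Π_2 by 1/(-3): -3x + 2y + 6z = 20/3. Then distance = |1 − (20/3)| / √49 ≈ 0.8095.

0.8095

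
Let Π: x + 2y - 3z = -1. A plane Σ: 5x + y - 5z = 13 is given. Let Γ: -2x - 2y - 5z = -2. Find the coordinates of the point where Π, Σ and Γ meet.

Solving the 3×3 linear system x + 2y - 3z = -1, 5x + y - 5z = 13, -2x - 2y - 5z = -2 (e.g. by elimination or Cramer's rule, determinant = 79) gives (3, -2, 0).

(3, -2, 0)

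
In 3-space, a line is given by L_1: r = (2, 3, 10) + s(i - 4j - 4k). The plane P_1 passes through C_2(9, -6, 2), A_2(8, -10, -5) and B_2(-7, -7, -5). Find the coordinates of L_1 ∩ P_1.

(4, -5, 2)

C_2A_2 = (-1, -4, -7), C_2B_2 = (-16, -1, -7); a normal to P_1 is C_2A_2 × C_2B_2 = (21, 105, -63).
Using C_2: P_1 has equation 21x + 105y - 63z = -567.
Substitute r = (2, 3, 10) + t(1, -4, -4) into the plane: -273 + (-147)t = -567, so t = 2.
Intersection: (2, 3, 10) + 2·(1, -4, -4) = (4, -5, 2).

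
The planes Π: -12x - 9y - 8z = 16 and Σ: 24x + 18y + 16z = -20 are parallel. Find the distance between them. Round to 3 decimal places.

0.353

Rescale Σ by 1/(-2): -12x - 9y - 8z = 10. Then distance = |16 − 10| / √289 ≈ 0.353.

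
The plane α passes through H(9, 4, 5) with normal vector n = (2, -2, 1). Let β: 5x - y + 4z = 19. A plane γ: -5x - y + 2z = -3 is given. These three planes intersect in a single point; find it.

(2, -5, 1)

α: n·r = n·H gives 2x - 2y + z = 15.
Solving the 3×3 linear system 2x - 2y + z = 15, 5x - y + 4z = 19, -5x - y + 2z = -3 (e.g. by elimination or Cramer's rule, determinant = 54) gives (2, -5, 1).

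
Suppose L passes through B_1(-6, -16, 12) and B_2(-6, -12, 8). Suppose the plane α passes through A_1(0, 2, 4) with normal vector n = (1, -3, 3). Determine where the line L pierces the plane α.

(-6, -4, 0)

A direction vector for L is B_2 − B_1 = (0, 4, -4).
α: n·r = n·A_1 gives x - 3y + 3z = 6.
Substitute r = (-6, -16, 12) + t(0, 4, -4) into the plane: 78 + (-24)t = 6, so t = 3.
Intersection: (-6, -16, 12) + 3·(0, 4, -4) = (-6, -4, 0).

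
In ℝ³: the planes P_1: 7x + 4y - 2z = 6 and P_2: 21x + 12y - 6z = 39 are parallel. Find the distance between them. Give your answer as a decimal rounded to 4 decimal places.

0.8427

Rescale P_2 by 1/3: 7x + 4y - 2z = 13. Then distance = |6 − 13| / √69 ≈ 0.8427.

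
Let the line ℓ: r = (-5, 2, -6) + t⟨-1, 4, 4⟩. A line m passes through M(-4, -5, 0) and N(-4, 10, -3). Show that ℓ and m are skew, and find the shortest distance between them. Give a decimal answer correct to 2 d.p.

A direction vector for m is N − M = (0, 15, -3).
Common perpendicular direction n = (-1, 4, 4) × (0, 15, -3) = (-72, -3, -15).
With w = (-4, -5, 0) − (-5, 2, -6) = (1, -7, 6), w · n = -141.
Since n ≠ 0 the lines are not parallel, and w · n = -141 ≠ 0 so they do not intersect; hence they are skew.
Distance = |w · n| / |n| = |-141| / √5418 ≈ 1.92.

1.92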